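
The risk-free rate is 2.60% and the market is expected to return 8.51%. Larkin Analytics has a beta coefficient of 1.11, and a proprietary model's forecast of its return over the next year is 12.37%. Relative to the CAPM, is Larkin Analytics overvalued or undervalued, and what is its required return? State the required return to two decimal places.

Undervalued; required return 9.16%

MRP = 8.51% − 2.60% = 5.91%
Required return = R_f + β·MRP = 2.60% + 1.11 × 5.91% = 9.16%
Forecast 12.37% > required 9.16% → the stock plots above the SML → undervalued.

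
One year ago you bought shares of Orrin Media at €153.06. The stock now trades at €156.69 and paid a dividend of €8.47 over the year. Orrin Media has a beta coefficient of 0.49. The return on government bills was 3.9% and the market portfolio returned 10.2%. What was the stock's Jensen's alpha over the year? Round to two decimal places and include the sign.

+0.92%

Realised HPR = (P1 + D1 − P0) / P0 = (156.69 + 8.47 − 153.06) / 153.06 = 12.10 / 153.06 = 7.9054%
MRP = 10.2% − 3.9% = 6.30%
CAPM required = R_f + β·MRP = 3.9% + 0.49 × 6.3% = 6.9870%
α = realised − required = 7.9054% − 6.9870% = +0.92%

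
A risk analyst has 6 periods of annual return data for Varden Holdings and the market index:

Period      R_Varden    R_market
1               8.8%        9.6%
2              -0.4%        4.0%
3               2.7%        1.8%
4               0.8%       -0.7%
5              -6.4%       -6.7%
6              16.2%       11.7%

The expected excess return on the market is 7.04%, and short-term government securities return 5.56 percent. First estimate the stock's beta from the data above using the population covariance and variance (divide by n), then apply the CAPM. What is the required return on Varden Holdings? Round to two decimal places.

Mean R_i = (8.8 − 0.4 + 2.7 + 0.8 − 6.4 + 16.2) / 6 = 3.6167%
Mean R_m = (9.6 + 4.0 + 1.8 − 0.7 − 6.7 + 11.7) / 6 = 3.2833%
Σ(R_i − R̄_i)(R_m − R̄_m) = 248.3517  ⇒  Cov = 248.3517 / 6 = 41.3920
Σ(R_m − R̄_m)² = 228.9883  ⇒  Var(R_m) = 228.9883 / 6 = 38.1647
β = Cov / Var(R_m) = 41.3920 / 38.1647 = 1.0846
E(R) = R_f + β × MRP = 5.56% + 1.0846 × 7.04% = 13.20%

13.20%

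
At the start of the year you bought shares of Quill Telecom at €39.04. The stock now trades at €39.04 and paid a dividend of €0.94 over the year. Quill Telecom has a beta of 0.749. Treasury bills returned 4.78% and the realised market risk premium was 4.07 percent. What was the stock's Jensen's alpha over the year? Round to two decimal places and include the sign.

-5.42%

Realised HPR = (P1 + D1 − P0) / P0 = (39.04 + 0.94 − 39.04) / 39.04 = 0.94 / 39.04 = 2.4078%
CAPM required = R_f + β·MRP = 4.78% + 0.749 × 4.07% = 7.82843%
α = realised − required = 2.4078% − 7.82843% = -5.42%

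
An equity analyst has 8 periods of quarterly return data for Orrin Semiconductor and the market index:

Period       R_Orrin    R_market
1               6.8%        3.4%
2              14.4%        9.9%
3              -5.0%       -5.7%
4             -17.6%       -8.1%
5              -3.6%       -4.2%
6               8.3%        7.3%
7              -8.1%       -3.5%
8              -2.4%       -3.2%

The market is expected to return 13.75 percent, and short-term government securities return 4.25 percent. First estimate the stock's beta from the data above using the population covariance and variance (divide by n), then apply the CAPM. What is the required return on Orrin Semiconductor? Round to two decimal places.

Mean R_i = (6.8 + 14.4 − 5.0 − 17.6 − 3.6 + 8.3 − 8.1 − 2.4) / 8 = -0.9000%
Mean R_m = (3.4 + 9.9 − 5.7 − 8.1 − 4.2 + 7.3 − 3.5 − 3.2) / 8 = -0.5125%
Σ(R_i − R̄_i)(R_m − R̄_m) = 444.7900  ⇒  Cov = 444.7900 / 8 = 55.5988
Σ(R_m − R̄_m)² = 298.9888  ⇒  Var(R_m) = 298.9888 / 8 = 37.3736
β = Cov / Var(R_m) = 55.5988 / 37.3736 = 1.4876
MRP = 13.75% − 4.25% = 9.50%
E(R) = R_f + β × MRP = 4.25% + 1.4876 × 9.50% = 18.38%

18.38%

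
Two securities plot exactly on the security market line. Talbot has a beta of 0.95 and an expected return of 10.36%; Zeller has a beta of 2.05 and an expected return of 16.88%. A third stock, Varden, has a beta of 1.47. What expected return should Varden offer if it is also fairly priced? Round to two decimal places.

13.44%

MRP (SML slope) = (16.88% − 10.36%) / (2.05 − 0.95) = 6.52% / 1.10 = 5.9273%
R_f (intercept) = 10.36% − 0.95 × 5.9273% = 4.7291%
E(R_Varden) = R_f + β × MRP = 4.7291% + 1.47 × 5.9273% = 13.44%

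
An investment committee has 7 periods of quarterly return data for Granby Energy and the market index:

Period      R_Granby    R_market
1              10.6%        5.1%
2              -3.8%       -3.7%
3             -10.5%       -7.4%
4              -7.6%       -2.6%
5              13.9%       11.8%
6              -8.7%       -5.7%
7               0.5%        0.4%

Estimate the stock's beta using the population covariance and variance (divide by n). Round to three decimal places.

Mean R_i = (10.6 − 3.8 − 10.5 − 7.6 + 13.9 − 8.7 + 0.5) / 7 = -0.8000%
Mean R_m = (5.1 − 3.7 − 7.4 − 2.6 + 11.8 − 5.7 + 0.4) / 7 = -0.3000%
Σ(R_i − R̄_i)(R_m − R̄_m) = 377.7100  ⇒  Cov = 377.7100 / 7 = 53.9586
Σ(R_m − R̄_m)² = 272.4800  ⇒  Var(R_m) = 272.4800 / 7 = 38.9257
β = Cov / Var(R_m) = 53.9586 / 38.9257 = 1.3862

1.386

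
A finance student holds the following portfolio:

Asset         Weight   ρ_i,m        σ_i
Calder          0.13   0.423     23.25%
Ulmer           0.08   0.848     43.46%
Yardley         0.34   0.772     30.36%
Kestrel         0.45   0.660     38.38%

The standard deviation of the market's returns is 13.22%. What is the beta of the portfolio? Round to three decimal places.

β_Calder = 0.423 × 23.25% / 13.22% = 0.7439
β_Ulmer = 0.848 × 43.46% / 13.22% = 2.7878
β_Yardley = 0.772 × 30.36% / 13.22% = 1.7729
β_Kestrel = 0.660 × 38.38% / 13.22% = 1.9161
β_P = Σ w_i β_i = 0.13×0.7439 + 0.08×2.7878 + 0.34×1.7729 + 0.45×1.9161 = 1.7848

1.785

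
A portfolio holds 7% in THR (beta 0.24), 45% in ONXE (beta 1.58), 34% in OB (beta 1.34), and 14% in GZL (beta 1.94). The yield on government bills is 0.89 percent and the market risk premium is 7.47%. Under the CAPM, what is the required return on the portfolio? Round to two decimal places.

β_P = Σ w_i β_i = 0.07×0.24 + 0.45×1.58 + 0.34×1.34 + 0.14×1.94 = 1.4550
E(R_P) = R_f + β_P × MRP = 0.89% + 1.4550 × 7.47% = 11.76%

11.76%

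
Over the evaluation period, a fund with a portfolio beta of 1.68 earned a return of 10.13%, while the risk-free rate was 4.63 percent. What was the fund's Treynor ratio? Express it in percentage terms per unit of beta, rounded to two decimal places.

Treynor = (R_P − R_f) / β_P = (10.13% − 4.63%) / 1.6800 = 5.50% / 1.6800 = 3.27%

3.27%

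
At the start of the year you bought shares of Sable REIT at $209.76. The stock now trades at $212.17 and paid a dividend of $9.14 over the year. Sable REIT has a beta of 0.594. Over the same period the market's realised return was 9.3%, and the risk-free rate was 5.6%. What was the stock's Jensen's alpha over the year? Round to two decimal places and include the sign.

-2.29%

Realised HPR = (P1 + D1 − P0) / P0 = (212.17 + 9.14 − 209.76) / 209.76 = 11.55 / 209.76 = 5.5063%
MRP = 9.3% − 5.6% = 3.70%
CAPM required = R_f + β·MRP = 5.6% + 0.594 × 3.7% = 7.7978%
α = realised − required = 5.5063% − 7.7978% = -2.29%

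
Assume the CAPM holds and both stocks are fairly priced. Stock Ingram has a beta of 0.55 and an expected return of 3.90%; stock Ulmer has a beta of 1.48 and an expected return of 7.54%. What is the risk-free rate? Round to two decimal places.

1.75%

Both satisfy E(R) = R_f + β·MRP, so the slope of the SML is
MRP = (7.54% − 3.90%) / (1.48 − 0.55) = 3.64% / 0.93 = 3.9140%
R_f = E(R_Ingram) − β_Ingram·MRP = 3.90% − 0.55 × 3.9140% = 1.7473%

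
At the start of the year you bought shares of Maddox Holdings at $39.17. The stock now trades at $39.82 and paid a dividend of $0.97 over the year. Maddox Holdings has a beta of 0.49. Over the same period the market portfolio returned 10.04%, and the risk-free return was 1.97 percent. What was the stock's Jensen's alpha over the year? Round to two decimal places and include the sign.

Realised HPR = (P1 + D1 − P0) / P0 = (39.82 + 0.97 − 39.17) / 39.17 = 1.62 / 39.17 = 4.1358%
MRP = 10.04% − 1.97% = 8.07%
CAPM required = R_f + β·MRP = 1.97% + 0.49 × 8.07% = 5.9243%
α = realised − required = 4.1358% − 5.9243% = -1.79%

-1.79%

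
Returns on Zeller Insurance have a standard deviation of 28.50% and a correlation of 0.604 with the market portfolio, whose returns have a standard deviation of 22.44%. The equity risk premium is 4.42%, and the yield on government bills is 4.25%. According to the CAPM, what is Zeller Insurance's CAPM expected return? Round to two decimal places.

7.64%

β = ρ × σ_i / σ_m = 0.604 × 28.50% / 22.44% = 0.7671
E(R) = 4.25% + 0.7671 × 4.42% = 7.64%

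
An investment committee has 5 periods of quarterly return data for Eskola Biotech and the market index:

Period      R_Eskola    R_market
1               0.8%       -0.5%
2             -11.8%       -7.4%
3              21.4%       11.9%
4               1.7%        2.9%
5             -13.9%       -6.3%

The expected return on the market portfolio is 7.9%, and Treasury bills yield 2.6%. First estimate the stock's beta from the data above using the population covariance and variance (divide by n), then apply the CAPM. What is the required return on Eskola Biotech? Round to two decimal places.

Mean R_i = (0.8 − 11.8 + 21.4 + 1.7 − 13.9) / 5 = -0.3600%
Mean R_m = (-0.5 − 7.4 + 11.9 + 2.9 − 6.3) / 5 = 0.1200%
Σ(R_i − R̄_i)(R_m − R̄_m) = 434.2960  ⇒  Cov = 434.2960 / 5 = 86.8592
Σ(R_m − R̄_m)² = 244.6480  ⇒  Var(R_m) = 244.6480 / 5 = 48.9296
β = Cov / Var(R_m) = 86.8592 / 48.9296 = 1.7752
MRP = 7.9% − 2.6% = 5.30%
E(R) = R_f + β × MRP = 2.6% + 1.7752 × 5.3% = 12.01%

12.01%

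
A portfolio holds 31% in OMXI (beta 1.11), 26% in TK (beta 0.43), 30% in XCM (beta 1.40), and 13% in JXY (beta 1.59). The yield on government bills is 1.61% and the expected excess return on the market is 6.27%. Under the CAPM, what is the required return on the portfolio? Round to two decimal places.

8.40%

β_P = Σ w_i β_i = 0.31×1.11 + 0.26×0.43 + 0.30×1.40 + 0.13×1.59 = 1.0826
E(R_P) = R_f + β_P × MRP = 1.61% + 1.0826 × 6.27% = 8.40%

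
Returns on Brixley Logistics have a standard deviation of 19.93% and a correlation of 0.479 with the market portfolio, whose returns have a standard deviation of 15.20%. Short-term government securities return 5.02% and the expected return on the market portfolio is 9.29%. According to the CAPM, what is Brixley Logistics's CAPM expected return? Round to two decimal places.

β = ρ × σ_i / σ_m = 0.479 × 19.93% / 15.20% = 0.6281
MRP = 9.29% − 5.02% = 4.27%
E(R) = 5.02% + 0.6281 × 4.27% = 7.70%

7.70%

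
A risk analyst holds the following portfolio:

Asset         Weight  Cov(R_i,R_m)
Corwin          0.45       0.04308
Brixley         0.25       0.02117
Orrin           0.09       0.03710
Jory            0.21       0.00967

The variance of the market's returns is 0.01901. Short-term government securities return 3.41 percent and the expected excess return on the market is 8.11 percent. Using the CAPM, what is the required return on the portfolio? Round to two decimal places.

β_Corwin = 0.04308 / 0.01901 = 2.2662
β_Brixley = 0.02117 / 0.01901 = 1.1136
β_Orrin = 0.03710 / 0.01901 = 1.9516
β_Jory = 0.00967 / 0.01901 = 0.5087
β_P = Σ w_i β_i = 0.45×2.2662 + 0.25×1.1136 + 0.09×1.9516 + 0.21×0.5087 = 1.5807
E(R_P) = R_f + β_P × MRP = 3.41% + 1.5807 × 8.11% = 16.23%

16.23%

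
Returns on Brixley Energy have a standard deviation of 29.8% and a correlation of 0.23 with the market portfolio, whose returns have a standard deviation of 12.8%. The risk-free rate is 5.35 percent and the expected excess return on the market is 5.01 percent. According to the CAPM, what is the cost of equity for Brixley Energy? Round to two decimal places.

8.03%

β = ρ × σ_i / σ_m = 0.23 × 29.8% / 12.8% = 0.5355
E(R) = 5.35% + 0.5355 × 5.01% = 8.03%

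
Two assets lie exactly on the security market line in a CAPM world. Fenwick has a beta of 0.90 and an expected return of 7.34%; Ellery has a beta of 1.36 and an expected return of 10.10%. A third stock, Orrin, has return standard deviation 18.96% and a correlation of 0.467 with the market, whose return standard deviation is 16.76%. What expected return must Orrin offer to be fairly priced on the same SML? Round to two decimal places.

MRP = (10.10% − 7.34%) / (1.36 − 0.90) = 6.0000%
R_f = 7.34% − 0.90 × 6.0000% = 1.9400%
β_Orrin = ρ·σ_i/σ_m = 0.467 × 18.96 / 16.76 = 0.5283
E(R_Orrin) = R_f + β × MRP = 1.9400% + 0.5283 × 6.0000% = 5.11%

5.11%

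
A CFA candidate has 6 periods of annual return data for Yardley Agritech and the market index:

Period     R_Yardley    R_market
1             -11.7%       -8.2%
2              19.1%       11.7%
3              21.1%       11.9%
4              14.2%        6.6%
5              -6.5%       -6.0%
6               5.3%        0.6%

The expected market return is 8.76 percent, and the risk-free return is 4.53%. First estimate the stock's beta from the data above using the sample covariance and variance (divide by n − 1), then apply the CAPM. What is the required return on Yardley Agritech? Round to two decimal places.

11.12%

Mean R_i = (-11.7 + 19.1 + 21.1 + 14.2 − 6.5 + 5.3) / 6 = 6.9167%
Mean R_m = (-8.2 + 11.7 + 11.9 + 6.6 − 6.0 + 0.6) / 6 = 2.7667%
Σ(R_i − R̄_i)(R_m − R̄_m) = 591.5833  ⇒  Cov = 591.5833 / 5 = 118.3167
Σ(R_m − R̄_m)² = 379.7333  ⇒  Var(R_m) = 379.7333 / 5 = 75.9467
β = Cov / Var(R_m) = 118.3167 / 75.9467 = 1.5579
MRP = 8.76% − 4.53% = 4.23%
E(R) = R_f + β × MRP = 4.53% + 1.5579 × 4.23% = 11.12%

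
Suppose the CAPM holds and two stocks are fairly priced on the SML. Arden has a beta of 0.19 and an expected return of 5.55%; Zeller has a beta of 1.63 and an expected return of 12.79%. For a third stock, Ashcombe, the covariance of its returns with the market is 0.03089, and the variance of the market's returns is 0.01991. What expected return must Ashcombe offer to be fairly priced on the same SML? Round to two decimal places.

MRP = (12.79% − 5.55%) / (1.63 − 0.19) = 5.0278%
R_f = 5.55% − 0.19 × 5.0278% = 4.5947%
β_Ashcombe = Cov / Var(R_m) = 0.03089 / 0.01991 = 1.5515
E(R_Ashcombe) = R_f + β × MRP = 4.5947% + 1.5515 × 5.0278% = 12.40%

12.40%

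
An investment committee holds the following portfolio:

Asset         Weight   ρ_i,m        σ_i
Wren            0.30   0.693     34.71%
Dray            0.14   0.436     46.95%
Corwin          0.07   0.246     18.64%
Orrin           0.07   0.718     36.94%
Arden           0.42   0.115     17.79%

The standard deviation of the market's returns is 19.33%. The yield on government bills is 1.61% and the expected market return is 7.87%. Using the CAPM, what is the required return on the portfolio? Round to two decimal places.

5.86%

β_Wren = 0.693 × 34.71% / 19.33% = 1.2444
β_Dray = 0.436 × 46.95% / 19.33% = 1.0590
β_Corwin = 0.246 × 18.64% / 19.33% = 0.2372
β_Orrin = 0.718 × 36.94% / 19.33% = 1.3721
β_Arden = 0.115 × 17.79% / 19.33% = 0.1058
β_P = Σ w_i β_i = 0.30×1.2444 + 0.14×1.0590 + 0.07×0.2372 + 0.07×1.3721 + 0.42×0.1058 = 0.6787
MRP = 7.87% − 1.61% = 6.26%
E(R_P) = R_f + β_P × MRP = 1.61% + 0.6787 × 6.26% = 5.86%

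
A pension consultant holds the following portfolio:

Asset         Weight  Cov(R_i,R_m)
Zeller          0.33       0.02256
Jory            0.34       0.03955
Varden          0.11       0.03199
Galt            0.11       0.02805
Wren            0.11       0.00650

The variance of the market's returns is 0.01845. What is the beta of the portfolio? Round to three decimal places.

1.529

β_Zeller = 0.02256 / 0.01845 = 1.2228
β_Jory = 0.03955 / 0.01845 = 2.1436
β_Varden = 0.03199 / 0.01845 = 1.7339
β_Galt = 0.02805 / 0.01845 = 1.5203
β_Wren = 0.00650 / 0.01845 = 0.3523
β_P = Σ w_i β_i = 0.33×1.2228 + 0.34×2.1436 + 0.11×1.7339 + 0.11×1.5203 + 0.11×0.3523 = 1.5291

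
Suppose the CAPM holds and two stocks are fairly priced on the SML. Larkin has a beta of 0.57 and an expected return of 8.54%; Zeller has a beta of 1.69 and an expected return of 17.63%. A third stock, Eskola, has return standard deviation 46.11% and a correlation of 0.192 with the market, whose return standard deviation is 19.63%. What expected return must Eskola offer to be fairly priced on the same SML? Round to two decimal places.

MRP = (17.63% − 8.54%) / (1.69 − 0.57) = 8.1161%
R_f = 8.54% − 0.57 × 8.1161% = 3.9138%
β_Eskola = ρ·σ_i/σ_m = 0.192 × 46.11 / 19.63 = 0.4510
E(R_Eskola) = R_f + β × MRP = 3.9138% + 0.4510 × 8.1161% = 7.57%

7.57%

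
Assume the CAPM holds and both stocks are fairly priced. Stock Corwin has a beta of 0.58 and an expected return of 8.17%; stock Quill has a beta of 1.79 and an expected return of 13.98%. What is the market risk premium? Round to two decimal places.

4.80%

Both satisfy E(R) = R_f + β·MRP, so the slope of the SML is
MRP = (13.98% − 8.17%) / (1.79 − 0.58) = 5.81% / 1.21 = 4.8017%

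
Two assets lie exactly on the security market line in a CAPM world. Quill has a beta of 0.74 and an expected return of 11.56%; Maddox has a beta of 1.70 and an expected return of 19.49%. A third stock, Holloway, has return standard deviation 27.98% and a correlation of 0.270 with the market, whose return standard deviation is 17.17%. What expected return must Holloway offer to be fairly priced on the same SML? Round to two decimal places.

MRP = (19.49% − 11.56%) / (1.70 − 0.74) = 8.2604%
R_f = 11.56% − 0.74 × 8.2604% = 5.4473%
β_Holloway = ρ·σ_i/σ_m = 0.270 × 27.98 / 17.17 = 0.4400
E(R_Holloway) = R_f + β × MRP = 5.4473% + 0.4400 × 8.2604% = 9.08%

9.08%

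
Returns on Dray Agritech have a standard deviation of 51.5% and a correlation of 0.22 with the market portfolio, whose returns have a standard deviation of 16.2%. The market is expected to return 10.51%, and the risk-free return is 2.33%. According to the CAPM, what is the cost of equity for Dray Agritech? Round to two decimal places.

β = ρ × σ_i / σ_m = 0.22 × 51.5% / 16.2% = 0.6994
MRP = 10.51% − 2.33% = 8.18%
E(R) = 2.33% + 0.6994 × 8.18% = 8.05%

8.05%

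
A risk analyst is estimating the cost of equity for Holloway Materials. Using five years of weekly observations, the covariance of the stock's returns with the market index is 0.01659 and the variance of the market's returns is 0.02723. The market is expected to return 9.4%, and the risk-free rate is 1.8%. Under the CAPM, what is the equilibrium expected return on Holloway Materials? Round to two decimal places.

β = Cov(R_i, R_m) / Var(R_m) = 0.01659 / 0.02723 = 0.6093
MRP = 9.4% − 1.8% = 7.60%
E(R) = R_f + β × MRP = 1.8% + 0.6093 × 7.6% = 6.43%

6.43%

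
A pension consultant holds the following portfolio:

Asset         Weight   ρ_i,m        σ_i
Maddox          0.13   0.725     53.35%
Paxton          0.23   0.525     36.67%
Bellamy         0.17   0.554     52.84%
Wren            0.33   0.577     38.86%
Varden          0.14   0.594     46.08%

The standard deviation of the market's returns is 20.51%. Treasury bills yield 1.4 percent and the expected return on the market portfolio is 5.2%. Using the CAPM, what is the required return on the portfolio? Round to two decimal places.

6.15%

β_Maddox = 0.725 × 53.35% / 20.51% = 1.8858
β_Paxton = 0.525 × 36.67% / 20.51% = 0.9387
β_Bellamy = 0.554 × 52.84% / 20.51% = 1.4273
β_Wren = 0.577 × 38.86% / 20.51% = 1.0932
β_Varden = 0.594 × 46.08% / 20.51% = 1.3345
β_P = Σ w_i β_i = 0.13×1.8858 + 0.23×0.9387 + 0.17×1.4273 + 0.33×1.0932 + 0.14×1.3345 = 1.2513
MRP = 5.2% − 1.4% = 3.80%
E(R_P) = R_f + β_P × MRP = 1.4% + 1.2513 × 3.8% = 6.15%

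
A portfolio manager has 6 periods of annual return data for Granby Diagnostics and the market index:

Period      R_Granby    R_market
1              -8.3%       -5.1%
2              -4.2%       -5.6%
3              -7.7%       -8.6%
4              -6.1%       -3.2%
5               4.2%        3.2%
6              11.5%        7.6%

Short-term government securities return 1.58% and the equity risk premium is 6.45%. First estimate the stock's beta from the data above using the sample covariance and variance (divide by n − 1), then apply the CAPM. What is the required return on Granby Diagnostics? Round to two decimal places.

9.58%

Mean R_i = (-8.3 − 4.2 − 7.7 − 6.1 + 4.2 + 11.5) / 6 = -1.7667%
Mean R_m = (-5.1 − 5.6 − 8.6 − 3.2 + 3.2 + 7.6) / 6 = -1.9500%
Σ(R_i − R̄_i)(R_m − R̄_m) = 231.7600  ⇒  Cov = 231.7600 / 5 = 46.3520
Σ(R_m − R̄_m)² = 186.7550  ⇒  Var(R_m) = 186.7550 / 5 = 37.3510
β = Cov / Var(R_m) = 46.3520 / 37.3510 = 1.2410
E(R) = R_f + β × MRP = 1.58% + 1.2410 × 6.45% = 9.58%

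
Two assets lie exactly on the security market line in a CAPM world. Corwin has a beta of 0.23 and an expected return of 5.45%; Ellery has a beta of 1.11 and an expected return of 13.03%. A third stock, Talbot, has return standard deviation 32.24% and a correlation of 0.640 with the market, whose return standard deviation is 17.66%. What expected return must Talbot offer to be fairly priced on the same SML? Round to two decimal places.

MRP = (13.03% − 5.45%) / (1.11 − 0.23) = 8.6136%
R_f = 5.45% − 0.23 × 8.6136% = 3.4689%
β_Talbot = ρ·σ_i/σ_m = 0.640 × 32.24 / 17.66 = 1.1684
E(R_Talbot) = R_f + β × MRP = 3.4689% + 1.1684 × 8.6136% = 13.53%

13.53%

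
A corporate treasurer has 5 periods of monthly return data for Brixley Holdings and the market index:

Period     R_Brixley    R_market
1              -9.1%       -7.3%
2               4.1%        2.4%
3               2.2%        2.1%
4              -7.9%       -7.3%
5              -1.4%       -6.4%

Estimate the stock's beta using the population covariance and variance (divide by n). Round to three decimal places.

Mean R_i = (-9.1 + 4.1 + 2.2 − 7.9 − 1.4) / 5 = -2.4200%
Mean R_m = (-7.3 + 2.4 + 2.1 − 7.3 − 6.4) / 5 = -3.3000%
Σ(R_i − R̄_i)(R_m − R̄_m) = 107.5900  ⇒  Cov = 107.5900 / 5 = 21.5180
Σ(R_m − R̄_m)² = 103.2600  ⇒  Var(R_m) = 103.2600 / 5 = 20.6520
β = Cov / Var(R_m) = 21.5180 / 20.6520 = 1.0419

1.042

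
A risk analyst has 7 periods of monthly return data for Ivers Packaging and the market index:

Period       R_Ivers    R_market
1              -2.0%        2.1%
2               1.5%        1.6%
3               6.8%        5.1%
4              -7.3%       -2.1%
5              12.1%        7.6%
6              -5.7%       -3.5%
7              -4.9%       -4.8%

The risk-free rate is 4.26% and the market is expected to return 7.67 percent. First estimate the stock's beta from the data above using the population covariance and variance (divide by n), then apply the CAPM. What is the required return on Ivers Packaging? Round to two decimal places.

9.25%

Mean R_i = (-2.0 + 1.5 + 6.8 − 7.3 + 12.1 − 5.7 − 4.9) / 7 = 0.0714%
Mean R_m = (2.1 + 1.6 + 5.1 − 2.1 + 7.6 − 3.5 − 4.8) / 7 = 0.8571%
Σ(R_i − R̄_i)(R_m − R̄_m) = 183.2114  ⇒  Cov = 183.2114 / 7 = 26.1731
Σ(R_m − R̄_m)² = 125.2971  ⇒  Var(R_m) = 125.2971 / 7 = 17.8996
β = Cov / Var(R_m) = 26.1731 / 17.8996 = 1.4622
MRP = 7.67% − 4.26% = 3.41%
E(R) = R_f + β × MRP = 4.26% + 1.4622 × 3.41% = 9.25%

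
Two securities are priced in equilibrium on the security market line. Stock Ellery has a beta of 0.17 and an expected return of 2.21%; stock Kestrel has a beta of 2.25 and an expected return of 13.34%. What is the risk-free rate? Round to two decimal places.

Both satisfy E(R) = R_f + β·MRP, so the slope of the SML is
MRP = (13.34% − 2.21%) / (2.25 − 0.17) = 11.13% / 2.08 = 5.3510%
R_f = E(R_Ellery) − β_Ellery·MRP = 2.21% − 0.17 × 5.3510% = 1.3003%

1.30%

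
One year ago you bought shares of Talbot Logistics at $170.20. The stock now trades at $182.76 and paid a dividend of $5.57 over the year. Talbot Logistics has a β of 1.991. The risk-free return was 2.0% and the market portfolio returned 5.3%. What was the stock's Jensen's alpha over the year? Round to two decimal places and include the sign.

Realised HPR = (P1 + D1 − P0) / P0 = (182.76 + 5.57 − 170.20) / 170.20 = 18.13 / 170.20 = 10.6522%
MRP = 5.3% − 2.0% = 3.30%
CAPM required = R_f + β·MRP = 2.0% + 1.991 × 3.3% = 8.5703%
α = realised − required = 10.6522% − 8.5703% = +2.08%

+2.08%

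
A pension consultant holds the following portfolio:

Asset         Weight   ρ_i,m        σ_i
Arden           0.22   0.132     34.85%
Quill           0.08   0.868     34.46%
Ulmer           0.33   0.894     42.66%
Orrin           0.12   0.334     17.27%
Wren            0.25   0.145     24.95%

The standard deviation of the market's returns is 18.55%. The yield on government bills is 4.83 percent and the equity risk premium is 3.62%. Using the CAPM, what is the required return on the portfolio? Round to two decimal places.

β_Arden = 0.132 × 34.85% / 18.55% = 0.2480
β_Quill = 0.868 × 34.46% / 18.55% = 1.6125
β_Ulmer = 0.894 × 42.66% / 18.55% = 2.0560
β_Orrin = 0.334 × 17.27% / 18.55% = 0.3110
β_Wren = 0.145 × 24.95% / 18.55% = 0.1950
β_P = Σ w_i β_i = 0.22×0.2480 + 0.08×1.6125 + 0.33×2.0560 + 0.12×0.3110 + 0.25×0.1950 = 0.9481
E(R_P) = R_f + β_P × MRP = 4.83% + 0.9481 × 3.62% = 8.26%

8.26%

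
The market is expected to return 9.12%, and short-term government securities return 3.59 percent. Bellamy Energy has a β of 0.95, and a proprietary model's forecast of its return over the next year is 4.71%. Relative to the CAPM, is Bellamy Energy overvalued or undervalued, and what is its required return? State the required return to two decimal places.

Overvalued; required return 8.84%

MRP = 9.12% − 3.59% = 5.53%
Required return = R_f + β·MRP = 3.59% + 0.95 × 5.53% = 8.84%
Forecast 4.71% < required 8.84% → the stock plots below the SML → overvalued.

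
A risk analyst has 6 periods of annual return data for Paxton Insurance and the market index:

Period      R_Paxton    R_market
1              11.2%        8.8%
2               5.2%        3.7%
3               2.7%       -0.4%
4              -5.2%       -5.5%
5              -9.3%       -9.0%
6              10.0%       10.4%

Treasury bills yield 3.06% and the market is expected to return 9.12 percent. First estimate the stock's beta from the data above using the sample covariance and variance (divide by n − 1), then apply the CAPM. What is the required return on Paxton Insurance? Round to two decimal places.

Mean R_i = (11.2 + 5.2 + 2.7 − 5.2 − 9.3 + 10.0) / 6 = 2.4333%
Mean R_m = (8.8 + 3.7 − 0.4 − 5.5 − 9.0 + 10.4) / 6 = 1.3333%
Σ(R_i − R̄_i)(R_m − R̄_m) = 313.5533  ⇒  Cov = 313.5533 / 5 = 62.7107
Σ(R_m − R̄_m)² = 300.0333  ⇒  Var(R_m) = 300.0333 / 5 = 60.0067
β = Cov / Var(R_m) = 62.7107 / 60.0067 = 1.0451
MRP = 9.12% − 3.06% = 6.06%
E(R) = R_f + β × MRP = 3.06% + 1.0451 × 6.06% = 9.39%

9.39%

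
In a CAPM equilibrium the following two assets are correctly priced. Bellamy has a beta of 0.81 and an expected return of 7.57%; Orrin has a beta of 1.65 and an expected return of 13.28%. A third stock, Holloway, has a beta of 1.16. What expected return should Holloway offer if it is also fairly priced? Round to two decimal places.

9.95%

MRP (SML slope) = (13.28% − 7.57%) / (1.65 − 0.81) = 5.71% / 0.84 = 6.7976%
R_f (intercept) = 7.57% − 0.81 × 6.7976% = 2.0639%
E(R_Holloway) = R_f + β × MRP = 2.0639% + 1.16 × 6.7976% = 9.95%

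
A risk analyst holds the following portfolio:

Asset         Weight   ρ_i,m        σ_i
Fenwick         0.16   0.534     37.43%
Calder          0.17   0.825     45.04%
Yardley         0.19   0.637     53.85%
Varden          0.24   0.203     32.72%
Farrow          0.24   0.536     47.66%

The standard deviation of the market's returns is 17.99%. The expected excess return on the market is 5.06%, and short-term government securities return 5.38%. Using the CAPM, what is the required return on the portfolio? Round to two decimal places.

β_Fenwick = 0.534 × 37.43% / 17.99% = 1.1110
β_Calder = 0.825 × 45.04% / 17.99% = 2.0655
β_Yardley = 0.637 × 53.85% / 17.99% = 1.9068
β_Varden = 0.203 × 32.72% / 17.99% = 0.3692
β_Farrow = 0.536 × 47.66% / 17.99% = 1.4200
β_P = Σ w_i β_i = 0.16×1.1110 + 0.17×2.0655 + 0.19×1.9068 + 0.24×0.3692 + 0.24×1.4200 = 1.3206
E(R_P) = R_f + β_P × MRP = 5.38% + 1.3206 × 5.06% = 12.06%

12.06%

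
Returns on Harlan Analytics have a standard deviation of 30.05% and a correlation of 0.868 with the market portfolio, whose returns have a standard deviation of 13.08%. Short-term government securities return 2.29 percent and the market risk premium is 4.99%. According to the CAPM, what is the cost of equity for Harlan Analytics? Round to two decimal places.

12.24%

β = ρ × σ_i / σ_m = 0.868 × 30.05% / 13.08% = 1.9941
E(R) = 2.29% + 1.9941 × 4.99% = 12.24%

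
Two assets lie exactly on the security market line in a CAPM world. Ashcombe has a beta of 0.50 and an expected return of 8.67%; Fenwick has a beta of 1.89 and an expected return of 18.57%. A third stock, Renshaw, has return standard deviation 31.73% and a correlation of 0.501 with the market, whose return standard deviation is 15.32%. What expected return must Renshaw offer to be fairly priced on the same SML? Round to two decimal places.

12.50%

MRP = (18.57% − 8.67%) / (1.89 − 0.50) = 7.1223%
R_f = 8.67% − 0.50 × 7.1223% = 5.1089%
β_Renshaw = ρ·σ_i/σ_m = 0.501 × 31.73 / 15.32 = 1.0376
E(R_Renshaw) = R_f + β × MRP = 5.1089% + 1.0376 × 7.1223% = 12.50%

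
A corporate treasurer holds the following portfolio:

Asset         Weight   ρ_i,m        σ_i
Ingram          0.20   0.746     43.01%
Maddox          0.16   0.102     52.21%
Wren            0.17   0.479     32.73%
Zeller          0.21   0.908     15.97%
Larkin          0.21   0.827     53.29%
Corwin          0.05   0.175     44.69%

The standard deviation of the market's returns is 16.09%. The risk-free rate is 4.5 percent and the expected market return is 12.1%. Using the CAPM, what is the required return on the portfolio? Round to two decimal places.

β_Ingram = 0.746 × 43.01% / 16.09% = 1.9941
β_Maddox = 0.102 × 52.21% / 16.09% = 0.3310
β_Wren = 0.479 × 32.73% / 16.09% = 0.9744
β_Zeller = 0.908 × 15.97% / 16.09% = 0.9012
β_Larkin = 0.827 × 53.29% / 16.09% = 2.7390
β_Corwin = 0.175 × 44.69% / 16.09% = 0.4861
β_P = Σ w_i β_i = 0.20×1.9941 + 0.16×0.3310 + 0.17×0.9744 + 0.21×0.9012 + 0.21×2.7390 + 0.05×0.4861 = 1.4062
MRP = 12.1% − 4.5% = 7.60%
E(R_P) = R_f + β_P × MRP = 4.5% + 1.4062 × 7.6% = 15.19%

15.19%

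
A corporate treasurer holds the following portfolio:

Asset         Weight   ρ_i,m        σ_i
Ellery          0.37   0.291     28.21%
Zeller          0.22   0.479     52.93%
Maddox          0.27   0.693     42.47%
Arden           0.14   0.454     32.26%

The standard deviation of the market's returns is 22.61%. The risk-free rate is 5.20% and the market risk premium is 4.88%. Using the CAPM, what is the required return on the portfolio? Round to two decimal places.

9.22%

β_Ellery = 0.291 × 28.21% / 22.61% = 0.3631
β_Zeller = 0.479 × 52.93% / 22.61% = 1.1213
β_Maddox = 0.693 × 42.47% / 22.61% = 1.3017
β_Arden = 0.454 × 32.26% / 22.61% = 0.6478
β_P = Σ w_i β_i = 0.37×0.3631 + 0.22×1.1213 + 0.27×1.3017 + 0.14×0.6478 = 0.8232
E(R_P) = R_f + β_P × MRP = 5.20% + 0.8232 × 4.88% = 9.22%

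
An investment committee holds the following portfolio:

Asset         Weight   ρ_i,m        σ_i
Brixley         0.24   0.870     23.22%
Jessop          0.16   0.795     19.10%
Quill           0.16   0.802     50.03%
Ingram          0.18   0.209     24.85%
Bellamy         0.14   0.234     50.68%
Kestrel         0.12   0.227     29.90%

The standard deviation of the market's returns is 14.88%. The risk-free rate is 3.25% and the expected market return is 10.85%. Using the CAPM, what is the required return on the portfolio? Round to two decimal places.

11.99%

β_Brixley = 0.870 × 23.22% / 14.88% = 1.3576
β_Jessop = 0.795 × 19.10% / 14.88% = 1.0205
β_Quill = 0.802 × 50.03% / 14.88% = 2.6965
β_Ingram = 0.209 × 24.85% / 14.88% = 0.3490
β_Bellamy = 0.234 × 50.68% / 14.88% = 0.7970
β_Kestrel = 0.227 × 29.90% / 14.88% = 0.4561
β_P = Σ w_i β_i = 0.24×1.3576 + 0.16×1.0205 + 0.16×2.6965 + 0.18×0.3490 + 0.14×0.7970 + 0.12×0.4561 = 1.1497
MRP = 10.85% − 3.25% = 7.60%
E(R_P) = R_f + β_P × MRP = 3.25% + 1.1497 × 7.60% = 11.99%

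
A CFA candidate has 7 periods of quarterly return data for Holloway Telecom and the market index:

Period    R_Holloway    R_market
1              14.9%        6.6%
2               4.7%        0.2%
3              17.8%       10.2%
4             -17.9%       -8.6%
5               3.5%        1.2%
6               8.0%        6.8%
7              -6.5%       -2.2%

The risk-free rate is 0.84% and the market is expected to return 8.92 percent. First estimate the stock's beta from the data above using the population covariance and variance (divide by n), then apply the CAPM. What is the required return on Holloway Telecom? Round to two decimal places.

15.92%

Mean R_i = (14.9 + 4.7 + 17.8 − 17.9 + 3.5 + 8.0 − 6.5) / 7 = 3.5000%
Mean R_m = (6.6 + 0.2 + 10.2 − 8.6 + 1.2 + 6.8 − 2.2) / 7 = 2.0286%
Σ(R_i − R̄_i)(R_m − R̄_m) = 457.9800  ⇒  Cov = 457.9800 / 7 = 65.4257
Σ(R_m − R̄_m)² = 245.3143  ⇒  Var(R_m) = 245.3143 / 7 = 35.0449
β = Cov / Var(R_m) = 65.4257 / 35.0449 = 1.8669
MRP = 8.92% − 0.84% = 8.08%
E(R) = R_f + β × MRP = 0.84% + 1.8669 × 8.08% = 15.92%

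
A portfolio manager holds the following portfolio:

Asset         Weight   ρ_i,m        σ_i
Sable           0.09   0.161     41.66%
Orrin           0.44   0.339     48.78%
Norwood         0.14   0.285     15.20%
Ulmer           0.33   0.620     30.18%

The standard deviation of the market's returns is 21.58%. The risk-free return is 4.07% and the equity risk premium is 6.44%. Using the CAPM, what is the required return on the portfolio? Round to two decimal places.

β_Sable = 0.161 × 41.66% / 21.58% = 0.3108
β_Orrin = 0.339 × 48.78% / 21.58% = 0.7663
β_Norwood = 0.285 × 15.20% / 21.58% = 0.2007
β_Ulmer = 0.620 × 30.18% / 21.58% = 0.8671
β_P = Σ w_i β_i = 0.09×0.3108 + 0.44×0.7663 + 0.14×0.2007 + 0.33×0.8671 = 0.6794
E(R_P) = R_f + β_P × MRP = 4.07% + 0.6794 × 6.44% = 8.45%

8.45%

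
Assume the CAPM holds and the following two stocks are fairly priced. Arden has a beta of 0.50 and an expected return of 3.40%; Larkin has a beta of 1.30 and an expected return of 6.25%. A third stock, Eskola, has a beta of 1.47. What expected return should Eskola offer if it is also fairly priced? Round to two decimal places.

MRP (SML slope) = (6.25% − 3.40%) / (1.30 − 0.50) = 2.85% / 0.80 = 3.5625%
R_f (intercept) = 3.40% − 0.50 × 3.5625% = 1.6188%
E(R_Eskola) = R_f + β × MRP = 1.6188% + 1.47 × 3.5625% = 6.86%

6.86%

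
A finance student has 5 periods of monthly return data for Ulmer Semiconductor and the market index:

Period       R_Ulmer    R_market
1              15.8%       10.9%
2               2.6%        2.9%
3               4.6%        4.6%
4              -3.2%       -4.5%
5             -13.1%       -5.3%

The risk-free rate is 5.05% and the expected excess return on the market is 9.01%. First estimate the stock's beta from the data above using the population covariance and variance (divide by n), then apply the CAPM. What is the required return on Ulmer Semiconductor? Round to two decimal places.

18.58%

Mean R_i = (15.8 + 2.6 + 4.6 − 3.2 − 13.1) / 5 = 1.3400%
Mean R_m = (10.9 + 2.9 + 4.6 − 4.5 − 5.3) / 5 = 1.7200%
Σ(R_i − R̄_i)(R_m − R̄_m) = 273.2260  ⇒  Cov = 273.2260 / 5 = 54.6452
Σ(R_m − R̄_m)² = 181.9280  ⇒  Var(R_m) = 181.9280 / 5 = 36.3856
β = Cov / Var(R_m) = 54.6452 / 36.3856 = 1.5018
E(R) = R_f + β × MRP = 5.05% + 1.5018 × 9.01% = 18.58%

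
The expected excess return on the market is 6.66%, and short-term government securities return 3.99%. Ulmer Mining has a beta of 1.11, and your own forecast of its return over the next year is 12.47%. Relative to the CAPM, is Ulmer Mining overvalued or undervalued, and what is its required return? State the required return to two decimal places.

Required return = R_f + β·MRP = 3.99% + 1.11 × 6.66% = 11.38%
Forecast 12.47% > required 11.38% → the stock plots above the SML → undervalued.

Undervalued; required return 11.38%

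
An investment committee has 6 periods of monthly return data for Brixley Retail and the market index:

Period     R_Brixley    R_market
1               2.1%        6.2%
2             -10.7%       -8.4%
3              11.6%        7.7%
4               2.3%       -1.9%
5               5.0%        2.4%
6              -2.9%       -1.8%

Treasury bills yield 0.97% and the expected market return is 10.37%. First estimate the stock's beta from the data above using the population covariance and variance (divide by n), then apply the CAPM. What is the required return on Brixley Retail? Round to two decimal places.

Mean R_i = (2.1 − 10.7 + 11.6 + 2.3 + 5.0 − 2.9) / 6 = 1.2333%
Mean R_m = (6.2 − 8.4 + 7.7 − 1.9 + 2.4 − 1.8) / 6 = 0.7000%
Σ(R_i − R̄_i)(R_m − R̄_m) = 199.8900  ⇒  Cov = 199.8900 / 6 = 33.3150
Σ(R_m − R̄_m)² = 177.9600  ⇒  Var(R_m) = 177.9600 / 6 = 29.6600
β = Cov / Var(R_m) = 33.3150 / 29.6600 = 1.1232
MRP = 10.37% − 0.97% = 9.40%
E(R) = R_f + β × MRP = 0.97% + 1.1232 × 9.40% = 11.53%

11.53%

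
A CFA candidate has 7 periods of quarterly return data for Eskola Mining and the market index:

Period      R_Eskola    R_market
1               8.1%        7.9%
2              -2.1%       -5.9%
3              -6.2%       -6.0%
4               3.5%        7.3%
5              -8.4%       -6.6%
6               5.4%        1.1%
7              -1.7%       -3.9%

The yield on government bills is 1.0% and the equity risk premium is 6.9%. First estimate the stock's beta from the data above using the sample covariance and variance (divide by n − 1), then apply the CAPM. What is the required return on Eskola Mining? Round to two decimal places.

Mean R_i = (8.1 − 2.1 − 6.2 + 3.5 − 8.4 + 5.4 − 1.7) / 7 = -0.2000%
Mean R_m = (7.9 − 5.9 − 6.0 + 7.3 − 6.6 + 1.1 − 3.9) / 7 = -0.8714%
Σ(R_i − R̄_i)(R_m − R̄_m) = 205.9200  ⇒  Cov = 205.9200 / 6 = 34.3200
Σ(R_m − R̄_m)² = 241.1743  ⇒  Var(R_m) = 241.1743 / 6 = 40.1957
β = Cov / Var(R_m) = 34.3200 / 40.1957 = 0.8538
E(R) = R_f + β × MRP = 1.0% + 0.8538 × 6.9% = 6.89%

6.89%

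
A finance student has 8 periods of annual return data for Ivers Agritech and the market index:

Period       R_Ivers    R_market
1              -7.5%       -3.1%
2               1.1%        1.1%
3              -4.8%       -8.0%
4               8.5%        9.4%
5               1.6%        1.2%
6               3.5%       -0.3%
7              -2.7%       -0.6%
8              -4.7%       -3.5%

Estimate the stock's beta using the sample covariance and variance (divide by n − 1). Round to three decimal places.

Mean R_i = (-7.5 + 1.1 − 4.8 + 8.5 + 1.6 + 3.5 − 2.7 − 4.7) / 8 = -0.6250%
Mean R_m = (-3.1 + 1.1 − 8.0 + 9.4 + 1.2 − 0.3 − 0.6 − 3.5) / 8 = -0.4750%
Σ(R_i − R̄_i)(R_m − R̄_m) = 159.3250  ⇒  Cov = 159.3250 / 7 = 22.7607
Σ(R_m − R̄_m)² = 175.5150  ⇒  Var(R_m) = 175.5150 / 7 = 25.0736
β = Cov / Var(R_m) = 22.7607 / 25.0736 = 0.9078

0.908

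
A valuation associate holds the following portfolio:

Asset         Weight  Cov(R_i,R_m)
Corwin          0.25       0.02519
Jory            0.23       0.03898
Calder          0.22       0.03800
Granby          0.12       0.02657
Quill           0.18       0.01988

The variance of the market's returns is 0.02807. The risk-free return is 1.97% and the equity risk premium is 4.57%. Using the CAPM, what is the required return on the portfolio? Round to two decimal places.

6.92%

β_Corwin = 0.02519 / 0.02807 = 0.8974
β_Jory = 0.03898 / 0.02807 = 1.3887
β_Calder = 0.03800 / 0.02807 = 1.3538
β_Granby = 0.02657 / 0.02807 = 0.9466
β_Quill = 0.01988 / 0.02807 = 0.7082
β_P = Σ w_i β_i = 0.25×0.8974 + 0.23×1.3887 + 0.22×1.3538 + 0.12×0.9466 + 0.18×0.7082 = 1.0827
E(R_P) = R_f + β_P × MRP = 1.97% + 1.0827 × 4.57% = 6.92%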